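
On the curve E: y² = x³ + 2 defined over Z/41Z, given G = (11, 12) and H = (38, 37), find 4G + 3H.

First 4G:
Repeated addition: build up to 4G.
2G: tangent at (11, 12): λ = (3·11² + 0)/(2·12) ≡ 35/24. 24⁻¹ ≡ 12 (mod 41), so λ ≡ 35·12 ≡ 10.
  x = λ² - 11 - 11 = 100 - 22 ≡ 37; y = λ·(11 - 37) - 12 ≡ 15. → (37, 15)
3G: (37, 15) + (11, 12). λ = (12 - 15)/(11 - 37) ≡ 38/15 mod 41. 15⁻¹ ≡ 11 (mod 41), so λ ≡ 8.
  x = λ² - 37 - 11 = 64 - 48 ≡ 16; y = λ·(37 - 16) - 15 ≡ 30. → (16, 30)
4G: (16, 30) + (11, 12). λ = (12 - 30)/(11 - 16) ≡ 23/36 mod 41. 36⁻¹ ≡ 8 (mod 41) since 36·8 = 288 ≡ 1, so λ ≡ 20.
  x = λ² - 16 - 11 = 400 - 27 ≡ 4; y = λ·(16 - 4) - 30 ≡ 5. → (4, 5)
4G = (4, 5).
Next 3H:
Repeated addition: build up to 3H.
2H: tangent at (38, 37): λ = (3·38² + 0)/(2·37) ≡ 27/33. 33⁻¹ ≡ 5 (mod 41) since 33·5 = 165 ≡ 1, so λ ≡ 27·5 ≡ 12.
  x = λ² - 38 - 38 = 144 - 76 ≡ 27; y = λ·(38 - 27) - 37 ≡ 13. → (27, 13)
3H: (27, 13) + (38, 37). λ = (37 - 13)/(38 - 27) ≡ 24/11 mod 41. 11⁻¹ ≡ 15 (mod 41), so λ ≡ 32.
  x = λ² - 27 - 38 = 1024 - 65 ≡ 16; y = λ·(27 - 16) - 13 ≡ 11. → (16, 11)
3H = (16, 11).
Finally 4G + 3H:
(4, 5) + (16, 11). λ = (11 - 5)/(16 - 4) ≡ 6/12 mod 41. 12⁻¹ ≡ 24 (mod 41) since 12·24 = 288 ≡ 1, so λ ≡ 21.
  x = λ² - 4 - 16 = 441 - 20 ≡ 11; y = λ·(4 - 11) - 5 ≡ 12. → (11, 12)

(11, 12)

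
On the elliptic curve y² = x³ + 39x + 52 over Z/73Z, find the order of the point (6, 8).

7

2P: tangent at (6, 8): λ = (3·6² + 39)/(2·8) ≡ 1/16. 16⁻¹ ≡ 32 (mod 73), so λ ≡ 1·32 ≡ 32.
  x = λ² - 6 - 6 = 1024 - 12 ≡ 63; y = λ·(6 - 63) - 8 ≡ 66. → (63, 66)
3P: (63, 66) + (6, 8). λ = (8 - 66)/(6 - 63) ≡ 15/16 mod 73. 16⁻¹ ≡ 32 (mod 73) since 16·32 = 512 ≡ 1, so λ ≡ 42.
  x = λ² - 63 - 6 = 1764 - 69 ≡ 16; y = λ·(63 - 16) - 66 ≡ 10. → (16, 10)
4P: (16, 10) + (6, 8). λ = (8 - 10)/(6 - 16) ≡ 71/63 mod 73. 63⁻¹ ≡ 51 (mod 73) since 63·51 = 3213 ≡ 1, so λ ≡ 44.
  x = λ² - 16 - 6 = 1936 - 22 ≡ 16; y = λ·(16 - 16) - 10 ≡ 63. → (16, 63)
5P: (16, 63) + (6, 8). λ = (8 - 63)/(6 - 16) ≡ 18/63 mod 73. 63⁻¹ ≡ 51 (mod 73), so λ ≡ 42.
  x = λ² - 16 - 6 = 1764 - 22 ≡ 63; y = λ·(16 - 63) - 63 ≡ 7. → (63, 7)
6P: (63, 7) + (6, 8). λ = (8 - 7)/(6 - 63) ≡ 1/16 mod 73. 16⁻¹ ≡ 32 (mod 73) since 16·32 = 512 ≡ 1, so λ ≡ 32.
  x = λ² - 63 - 6 = 1024 - 69 ≡ 6; y = λ·(63 - 6) - 7 ≡ 65. → (6, 65)
7P: (6, 65) + (6, 8): same x and y₁ ≡ -y₂, so the sum is the point at infinity.
7P = the point at infinity, so the order is 7.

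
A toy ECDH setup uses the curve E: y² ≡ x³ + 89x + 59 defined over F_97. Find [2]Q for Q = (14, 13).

(3, 16)

tangent at (14, 13): λ = (3·14² + 89)/(2·13) ≡ 95/26. 26⁻¹ ≡ 56 (mod 97), so λ ≡ 95·56 ≡ 82.
  x = λ² - 14 - 14 = 6724 - 28 ≡ 3; y = λ·(14 - 3) - 13 ≡ 16. → (3, 16)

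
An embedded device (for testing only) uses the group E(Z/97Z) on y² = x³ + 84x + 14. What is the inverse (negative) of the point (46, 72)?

(46, 25)

-(46, 72) = (46, -72 mod 97) = (46, 25).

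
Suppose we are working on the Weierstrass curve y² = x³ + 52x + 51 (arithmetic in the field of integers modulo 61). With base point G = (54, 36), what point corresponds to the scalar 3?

(47, 42)

Repeated addition: build up to 3G.
2G: tangent at (54, 36): λ = (3·54² + 52)/(2·36) ≡ 16/11. 11⁻¹ ≡ 50 (mod 61), so λ ≡ 16·50 ≡ 7.
  x = λ² - 54 - 54 = 49 - 108 ≡ 2; y = λ·(54 - 2) - 36 ≡ 23. → (2, 23)
3G: (2, 23) + (54, 36). λ = (36 - 23)/(54 - 2) ≡ 13/52 mod 61. 52⁻¹ ≡ 27 (mod 61), so λ ≡ 46.
  x = λ² - 2 - 54 = 2116 - 56 ≡ 47; y = λ·(2 - 47) - 23 ≡ 42. → (47, 42)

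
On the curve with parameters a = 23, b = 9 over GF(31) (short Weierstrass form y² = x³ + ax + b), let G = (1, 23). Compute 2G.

tangent at (1, 23): λ = (3·1² + 23)/(2·23) ≡ 26/15. 15⁻¹ ≡ 29 (mod 31), so λ ≡ 26·29 ≡ 10.
  x = λ² - 1 - 1 = 100 - 2 ≡ 5; y = λ·(1 - 5) - 23 ≡ 30. → (5, 30)

(5, 30)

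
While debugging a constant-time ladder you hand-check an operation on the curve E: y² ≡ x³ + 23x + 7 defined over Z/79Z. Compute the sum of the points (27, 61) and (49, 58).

(27, 61) + (49, 58). λ = (58 - 61)/(49 - 27) ≡ 76/22 mod 79. 22⁻¹ ≡ 18 (mod 79) since 22·18 = 396 ≡ 1, so λ ≡ 25.
  x = λ² - 27 - 49 = 625 - 76 ≡ 75; y = λ·(27 - 75) - 61 ≡ 3. → (75, 3)

(75, 3)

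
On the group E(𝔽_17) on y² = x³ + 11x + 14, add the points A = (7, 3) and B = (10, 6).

(7, 3) + (10, 6). λ = (6 - 3)/(10 - 7) ≡ 3/3 mod 17. 3⁻¹ ≡ 6 (mod 17) since 3·6 = 18 ≡ 1, so λ ≡ 1.
  x = λ² - 7 - 10 = 1 - 17 ≡ 1; y = λ·(7 - 1) - 3 ≡ 3. → (1, 3)

(1, 3)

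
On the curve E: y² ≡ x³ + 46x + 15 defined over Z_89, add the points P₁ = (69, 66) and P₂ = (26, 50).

(69, 66) + (26, 50). λ = (50 - 66)/(26 - 69) ≡ 73/46 mod 89. 46⁻¹ ≡ 60 (mod 89), so λ ≡ 19.
  x = λ² - 69 - 26 = 361 - 95 ≡ 88; y = λ·(69 - 88) - 66 ≡ 18. → (88, 18)

(88, 18)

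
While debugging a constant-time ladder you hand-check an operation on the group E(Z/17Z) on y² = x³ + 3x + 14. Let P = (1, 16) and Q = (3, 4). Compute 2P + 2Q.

First 2P:
Repeated addition: build up to 2P.
2P: tangent at (1, 16): λ = (3·1² + 3)/(2·16) ≡ 6/15. 15⁻¹ ≡ 8 (mod 17) since 15·8 = 120 ≡ 1, so λ ≡ 6·8 ≡ 14.
  x = λ² - 1 - 1 = 196 - 2 ≡ 7; y = λ·(1 - 7) - 16 ≡ 2. → (7, 2)
2P = (7, 2).
Next 2Q:
Repeated addition: build up to 2Q.
2Q: tangent at (3, 4): λ = (3·3² + 3)/(2·4) ≡ 13/8. 8⁻¹ ≡ 15 (mod 17) since 8·15 = 120 ≡ 1, so λ ≡ 13·15 ≡ 8.
  x = λ² - 3 - 3 = 64 - 6 ≡ 7; y = λ·(3 - 7) - 4 ≡ 15. → (7, 15)
2Q = (7, 15).
Finally 2P + 2Q:
(7, 2) + (7, 15): same x and y₁ ≡ -y₂, so the sum is ∞.

O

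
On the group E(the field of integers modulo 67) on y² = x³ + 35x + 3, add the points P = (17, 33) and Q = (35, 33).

(17, 33) + (35, 33). λ = (33 - 33)/(35 - 17) ≡ 0/18 mod 67. 18⁻¹ ≡ 41 (mod 67), so λ ≡ 0.
  x = λ² - 17 - 35 = 0 - 52 ≡ 15; y = λ·(17 - 15) - 33 ≡ 34. → (15, 34)

(15, 34)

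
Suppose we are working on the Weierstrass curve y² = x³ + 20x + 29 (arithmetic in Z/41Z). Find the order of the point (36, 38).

12

2P: tangent at (36, 38): λ = (3·36² + 20)/(2·38) ≡ 13/35. 35⁻¹ ≡ 34 (mod 41) since 35·34 = 1190 ≡ 1, so λ ≡ 13·34 ≡ 32.
  x = λ² - 36 - 36 = 1024 - 72 ≡ 9; y = λ·(36 - 9) - 38 ≡ 6. → (9, 6)
3P: (9, 6) + (36, 38). λ = (38 - 6)/(36 - 9) ≡ 32/27 mod 41. 27⁻¹ ≡ 38 (mod 41), so λ ≡ 27.
  x = λ² - 9 - 36 = 729 - 45 ≡ 28; y = λ·(9 - 28) - 6 ≡ 14. → (28, 14)
4P: (28, 14) + (36, 38). λ = (38 - 14)/(36 - 28) ≡ 24/8 mod 41. 8⁻¹ ≡ 36 (mod 41), so λ ≡ 3.
  x = λ² - 28 - 36 = 9 - 64 ≡ 27; y = λ·(28 - 27) - 14 ≡ 30. → (27, 30)
5P: (27, 30) + (36, 38). λ = (38 - 30)/(36 - 27) ≡ 8/9 mod 41. 9⁻¹ ≡ 32 (mod 41) since 9·32 = 288 ≡ 1, so λ ≡ 10.
  x = λ² - 27 - 36 = 100 - 63 ≡ 37; y = λ·(27 - 37) - 30 ≡ 34. → (37, 34)
6P: (37, 34) + (36, 38). λ = (38 - 34)/(36 - 37) ≡ 4/40 mod 41. 40⁻¹ ≡ 40 (mod 41) since 40·40 = 1600 ≡ 1, so λ ≡ 37.
  x = λ² - 37 - 36 = 1369 - 73 ≡ 25; y = λ·(37 - 25) - 34 ≡ 0. → (25, 0)
7P: (25, 0) + (36, 38). λ = (38 - 0)/(36 - 25) ≡ 38/11 mod 41. 11⁻¹ ≡ 15 (mod 41), so λ ≡ 37.
  x = λ² - 25 - 36 = 1369 - 61 ≡ 37; y = λ·(25 - 37) - 0 ≡ 7. → (37, 7)
8P: (37, 7) + (36, 38). λ = (38 - 7)/(36 - 37) ≡ 31/40 mod 41. 40⁻¹ ≡ 40 (mod 41), so λ ≡ 10.
  x = λ² - 37 - 36 = 100 - 73 ≡ 27; y = λ·(37 - 27) - 7 ≡ 11. → (27, 11)
9P: (27, 11) + (36, 38). λ = (38 - 11)/(36 - 27) ≡ 27/9 mod 41. 9⁻¹ ≡ 32 (mod 41) since 9·32 = 288 ≡ 1, so λ ≡ 3.
  x = λ² - 27 - 36 = 9 - 63 ≡ 28; y = λ·(27 - 28) - 11 ≡ 27. → (28, 27)
10P: (28, 27) + (36, 38). λ = (38 - 27)/(36 - 28) ≡ 11/8 mod 41. 8⁻¹ ≡ 36 (mod 41) since 8·36 = 288 ≡ 1, so λ ≡ 27.
  x = λ² - 28 - 36 = 729 - 64 ≡ 9; y = λ·(28 - 9) - 27 ≡ 35. → (9, 35)
11P: (9, 35) + (36, 38). λ = (38 - 35)/(36 - 9) ≡ 3/27 mod 41. 27⁻¹ ≡ 38 (mod 41), so λ ≡ 32.
  x = λ² - 9 - 36 = 1024 - 45 ≡ 36; y = λ·(9 - 36) - 35 ≡ 3. → (36, 3)
12P: (36, 3) + (36, 38): same x and y₁ ≡ -y₂, so the sum is ∞.
12P = ∞, so the order is 12.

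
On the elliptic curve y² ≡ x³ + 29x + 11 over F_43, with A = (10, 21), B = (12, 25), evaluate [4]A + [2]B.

(26, 25)

First 4A:
Double-and-add on 4 = (100)₂. Start with A = (10, 21) for the leading 1-bit.
double: tangent at (10, 21): λ = (3·10² + 29)/(2·21) ≡ 28/42. 42⁻¹ ≡ 42 (mod 43) since 42·42 = 1764 ≡ 1, so λ ≡ 28·42 ≡ 15.
  x = λ² - 10 - 10 = 225 - 20 ≡ 33; y = λ·(10 - 33) - 21 ≡ 21. → (33, 21)
double: tangent at (33, 21): λ = (3·33² + 29)/(2·21) ≡ 28/42. 42⁻¹ ≡ 42 (mod 43), so λ ≡ 28·42 ≡ 15.
  x = λ² - 33 - 33 = 225 - 66 ≡ 30; y = λ·(33 - 30) - 21 ≡ 24. → (30, 24)
4A = (30, 24).
Next 2B:
Repeated addition: build up to 2B.
2B: tangent at (12, 25): λ = (3·12² + 29)/(2·25) ≡ 31/7. 7⁻¹ ≡ 37 (mod 43), so λ ≡ 31·37 ≡ 29.
  x = λ² - 12 - 12 = 841 - 24 ≡ 0; y = λ·(12 - 0) - 25 ≡ 22. → (0, 22)
2B = (0, 22).
Finally 4A + 2B:
(30, 24) + (0, 22). λ = (22 - 24)/(0 - 30) ≡ 41/13 mod 43. 13⁻¹ ≡ 10 (mod 43), so λ ≡ 23.
  x = λ² - 30 - 0 = 529 - 30 ≡ 26; y = λ·(30 - 26) - 24 ≡ 25. → (26, 25)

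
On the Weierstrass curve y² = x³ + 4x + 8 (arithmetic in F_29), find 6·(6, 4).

Write P = (6, 4).
Repeated addition: build up to 6P.
2P: tangent at (6, 4): λ = (3·6² + 4)/(2·4) ≡ 25/8. 8⁻¹ ≡ 11 (mod 29) since 8·11 = 88 ≡ 1, so λ ≡ 25·11 ≡ 14.
  x = λ² - 6 - 6 = 196 - 12 ≡ 10; y = λ·(6 - 10) - 4 ≡ 27. → (10, 27)
3P: (10, 27) + (6, 4). λ = (4 - 27)/(6 - 10) ≡ 6/25 mod 29. 25⁻¹ ≡ 7 (mod 29), so λ ≡ 13.
  x = λ² - 10 - 6 = 169 - 16 ≡ 8; y = λ·(10 - 8) - 27 ≡ 28. → (8, 28)
4P: (8, 28) + (6, 4). λ = (4 - 28)/(6 - 8) ≡ 5/27 mod 29. 27⁻¹ ≡ 14 (mod 29), so λ ≡ 12.
  x = λ² - 8 - 6 = 144 - 14 ≡ 14; y = λ·(8 - 14) - 28 ≡ 16. → (14, 16)
5P: (14, 16) + (6, 4). λ = (4 - 16)/(6 - 14) ≡ 17/21 mod 29. 21⁻¹ ≡ 18 (mod 29), so λ ≡ 16.
  x = λ² - 14 - 6 = 256 - 20 ≡ 4; y = λ·(14 - 4) - 16 ≡ 28. → (4, 28)
6P: (4, 28) + (6, 4). λ = (4 - 28)/(6 - 4) ≡ 5/2 mod 29. 2⁻¹ ≡ 15 (mod 29), so λ ≡ 17.
  x = λ² - 4 - 6 = 289 - 10 ≡ 18; y = λ·(4 - 18) - 28 ≡ 24. → (18, 24)

(18, 24)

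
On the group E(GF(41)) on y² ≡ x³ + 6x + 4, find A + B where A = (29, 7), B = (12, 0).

(4, 25)

(29, 7) + (12, 0). λ = (0 - 7)/(12 - 29) ≡ 34/24 mod 41. 24⁻¹ ≡ 12 (mod 41), so λ ≡ 39.
  x = λ² - 29 - 12 = 1521 - 41 ≡ 4; y = λ·(29 - 4) - 7 ≡ 25. → (4, 25)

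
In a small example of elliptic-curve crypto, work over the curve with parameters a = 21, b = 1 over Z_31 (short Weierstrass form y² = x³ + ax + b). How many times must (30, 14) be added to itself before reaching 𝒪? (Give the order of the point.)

5

2P: tangent at (30, 14): λ = (3·30² + 21)/(2·14) ≡ 24/28. 28⁻¹ ≡ 10 (mod 31), so λ ≡ 24·10 ≡ 23.
  x = λ² - 30 - 30 = 529 - 60 ≡ 4; y = λ·(30 - 4) - 14 ≡ 26. → (4, 26)
3P: (4, 26) + (30, 14). λ = (14 - 26)/(30 - 4) ≡ 19/26 mod 31. 26⁻¹ ≡ 6 (mod 31), so λ ≡ 21.
  x = λ² - 4 - 30 = 441 - 34 ≡ 4; y = λ·(4 - 4) - 26 ≡ 5. → (4, 5)
4P: (4, 5) + (30, 14). λ = (14 - 5)/(30 - 4) ≡ 9/26 mod 31. 26⁻¹ ≡ 6 (mod 31), so λ ≡ 23.
  x = λ² - 4 - 30 = 529 - 34 ≡ 30; y = λ·(4 - 30) - 5 ≡ 17. → (30, 17)
5P: (30, 17) + (30, 14): same x and y₁ ≡ -y₂, so the sum is 𝒪.
5P = 𝒪, so the order is 5.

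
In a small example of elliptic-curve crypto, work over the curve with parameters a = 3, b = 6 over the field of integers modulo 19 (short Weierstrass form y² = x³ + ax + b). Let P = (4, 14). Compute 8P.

(13, 0)

Double-and-add on 8 = (1000)₂. Start with P = (4, 14) for the leading 1-bit.
double: tangent at (4, 14): λ = (3·4² + 3)/(2·14) ≡ 13/9. 9⁻¹ ≡ 17 (mod 19) since 9·17 = 153 ≡ 1, so λ ≡ 13·17 ≡ 12.
  x = λ² - 4 - 4 = 144 - 8 ≡ 3; y = λ·(4 - 3) - 14 ≡ 17. → (3, 17)
double: tangent at (3, 17): λ = (3·3² + 3)/(2·17) ≡ 11/15. 15⁻¹ ≡ 14 (mod 19) since 15·14 = 210 ≡ 1, so λ ≡ 11·14 ≡ 2.
  x = λ² - 3 - 3 = 4 - 6 ≡ 17; y = λ·(3 - 17) - 17 ≡ 12. → (17, 12)
double: tangent at (17, 12): λ = (3·17² + 3)/(2·12) ≡ 15/5. 5⁻¹ ≡ 4 (mod 19) since 5·4 = 20 ≡ 1, so λ ≡ 15·4 ≡ 3.
  x = λ² - 17 - 17 = 9 - 34 ≡ 13; y = λ·(17 - 13) - 12 ≡ 0. → (13, 0)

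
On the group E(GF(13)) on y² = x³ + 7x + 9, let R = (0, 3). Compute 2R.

(1, 11)

tangent at (0, 3): λ = (3·0² + 7)/(2·3) ≡ 7/6. 6⁻¹ ≡ 11 (mod 13), so λ ≡ 7·11 ≡ 12.
  x = λ² - 0 - 0 = 144 - 0 ≡ 1; y = λ·(0 - 1) - 3 ≡ 11. → (1, 11)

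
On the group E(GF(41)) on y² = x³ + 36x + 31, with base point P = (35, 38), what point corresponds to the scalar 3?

Repeated addition: build up to 3P.
2P: tangent at (35, 38): λ = (3·35² + 36)/(2·38) ≡ 21/35. 35⁻¹ ≡ 34 (mod 41), so λ ≡ 21·34 ≡ 17.
  x = λ² - 35 - 35 = 289 - 70 ≡ 14; y = λ·(35 - 14) - 38 ≡ 32. → (14, 32)
3P: (14, 32) + (35, 38). λ = (38 - 32)/(35 - 14) ≡ 6/21 mod 41. 21⁻¹ ≡ 2 (mod 41), so λ ≡ 12.
  x = λ² - 14 - 35 = 144 - 49 ≡ 13; y = λ·(14 - 13) - 32 ≡ 21. → (13, 21)

(13, 21)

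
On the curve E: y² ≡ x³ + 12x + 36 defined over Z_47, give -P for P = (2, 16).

-(2, 16) = (2, -16 mod 47) = (2, 31).

(2, 31)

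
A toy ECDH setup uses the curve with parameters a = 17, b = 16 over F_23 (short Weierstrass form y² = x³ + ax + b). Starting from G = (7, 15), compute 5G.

Double-and-add on 5 = (101)₂. Start with G = (7, 15) for the leading 1-bit.
double: tangent at (7, 15): λ = (3·7² + 17)/(2·15) ≡ 3/7. 7⁻¹ ≡ 10 (mod 23) since 7·10 = 70 ≡ 1, so λ ≡ 3·10 ≡ 7.
  x = λ² - 7 - 7 = 49 - 14 ≡ 12; y = λ·(7 - 12) - 15 ≡ 19. → (12, 19)
double: tangent at (12, 19): λ = (3·12² + 17)/(2·19) ≡ 12/15. 15⁻¹ ≡ 20 (mod 23) since 15·20 = 300 ≡ 1, so λ ≡ 12·20 ≡ 10.
  x = λ² - 12 - 12 = 100 - 24 ≡ 7; y = λ·(12 - 7) - 19 ≡ 8. → (7, 8)
add G: (7, 8) + (7, 15): same x and y₁ ≡ -y₂, so the sum is ∞.

O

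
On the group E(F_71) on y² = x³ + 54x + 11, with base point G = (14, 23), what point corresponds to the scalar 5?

(62, 43)

Double-and-add on 5 = (101)₂. Start with G = (14, 23) for the leading 1-bit.
double: tangent at (14, 23): λ = (3·14² + 54)/(2·23) ≡ 3/46. 46⁻¹ ≡ 17 (mod 71) since 46·17 = 782 ≡ 1, so λ ≡ 3·17 ≡ 51.
  x = λ² - 14 - 14 = 2601 - 28 ≡ 17; y = λ·(14 - 17) - 23 ≡ 37. → (17, 37)
double: tangent at (17, 37): λ = (3·17² + 54)/(2·37) ≡ 69/3. 3⁻¹ ≡ 24 (mod 71) since 3·24 = 72 ≡ 1, so λ ≡ 69·24 ≡ 23.
  x = λ² - 17 - 17 = 529 - 34 ≡ 69; y = λ·(17 - 69) - 37 ≡ 45. → (69, 45)
add G: (69, 45) + (14, 23). λ = (23 - 45)/(14 - 69) ≡ 49/16 mod 71. 16⁻¹ ≡ 40 (mod 71), so λ ≡ 43.
  x = λ² - 69 - 14 = 1849 - 83 ≡ 62; y = λ·(69 - 62) - 45 ≡ 43. → (62, 43)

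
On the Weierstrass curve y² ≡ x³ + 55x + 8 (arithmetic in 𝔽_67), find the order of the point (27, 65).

3

2P: tangent at (27, 65): λ = (3·27² + 55)/(2·65) ≡ 31/63. 63⁻¹ ≡ 50 (mod 67) since 63·50 = 3150 ≡ 1, so λ ≡ 31·50 ≡ 9.
  x = λ² - 27 - 27 = 81 - 54 ≡ 27; y = λ·(27 - 27) - 65 ≡ 2. → (27, 2)
3P: (27, 2) + (27, 65): same x and y₁ ≡ -y₂, so the sum is the point at infinity.
3P = the point at infinity, so the order is 3.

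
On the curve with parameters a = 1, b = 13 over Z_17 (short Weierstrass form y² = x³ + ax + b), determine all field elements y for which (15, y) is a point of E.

x³ + 1x + 13 = 3403 ≡ 3 (mod 17).
3 is a non-residue mod 17; no y exists.

none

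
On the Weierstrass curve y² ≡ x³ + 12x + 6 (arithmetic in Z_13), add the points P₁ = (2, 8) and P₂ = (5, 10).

(2, 8) + (5, 10). λ = (10 - 8)/(5 - 2) ≡ 2/3 mod 13. 3⁻¹ ≡ 9 (mod 13) since 3·9 = 27 ≡ 1, so λ ≡ 5.
  x = λ² - 2 - 5 = 25 - 7 ≡ 5; y = λ·(2 - 5) - 8 ≡ 3. → (5, 3)

(5, 3)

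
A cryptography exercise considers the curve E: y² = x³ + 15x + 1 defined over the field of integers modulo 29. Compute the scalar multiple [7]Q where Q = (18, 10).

(16, 4)

Double-and-add on 7 = (111)₂. Start with Q = (18, 10) for the leading 1-bit.
double: tangent at (18, 10): λ = (3·18² + 15)/(2·10) ≡ 1/20. 20⁻¹ ≡ 16 (mod 29) since 20·16 = 320 ≡ 1, so λ ≡ 1·16 ≡ 16.
  x = λ² - 18 - 18 = 256 - 36 ≡ 17; y = λ·(18 - 17) - 10 ≡ 6. → (17, 6)
add Q: (17, 6) + (18, 10). λ = (10 - 6)/(18 - 17) ≡ 4/1 mod 29. 1⁻¹ ≡ 1 (mod 29), so λ ≡ 4.
  x = λ² - 17 - 18 = 16 - 35 ≡ 10; y = λ·(17 - 10) - 6 ≡ 22. → (10, 22)
double: tangent at (10, 22): λ = (3·10² + 15)/(2·22) ≡ 25/15. 15⁻¹ ≡ 2 (mod 29), so λ ≡ 25·2 ≡ 21.
  x = λ² - 10 - 10 = 441 - 20 ≡ 15; y = λ·(10 - 15) - 22 ≡ 18. → (15, 18)
add Q: (15, 18) + (18, 10). λ = (10 - 18)/(18 - 15) ≡ 21/3 mod 29. 3⁻¹ ≡ 10 (mod 29), so λ ≡ 7.
  x = λ² - 15 - 18 = 49 - 33 ≡ 16; y = λ·(15 - 16) - 18 ≡ 4. → (16, 4)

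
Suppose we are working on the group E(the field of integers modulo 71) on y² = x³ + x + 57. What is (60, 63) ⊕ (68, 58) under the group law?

(51, 29)

(60, 63) + (68, 58). λ = (58 - 63)/(68 - 60) ≡ 66/8 mod 71. 8⁻¹ ≡ 9 (mod 71), so λ ≡ 26.
  x = λ² - 60 - 68 = 676 - 128 ≡ 51; y = λ·(60 - 51) - 63 ≡ 29. → (51, 29)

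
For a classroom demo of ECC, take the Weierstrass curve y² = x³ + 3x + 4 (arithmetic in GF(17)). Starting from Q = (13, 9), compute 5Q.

(16, 0)

Double-and-add on 5 = (101)₂. Start with Q = (13, 9) for the leading 1-bit.
double: tangent at (13, 9): λ = (3·13² + 3)/(2·9) ≡ 0/1. 1⁻¹ ≡ 1 (mod 17), so λ ≡ 0·1 ≡ 0.
  x = λ² - 13 - 13 = 0 - 26 ≡ 8; y = λ·(13 - 8) - 9 ≡ 8. → (8, 8)
double: tangent at (8, 8): λ = (3·8² + 3)/(2·8) ≡ 8/16. 16⁻¹ ≡ 16 (mod 17) since 16·16 = 256 ≡ 1, so λ ≡ 8·16 ≡ 9.
  x = λ² - 8 - 8 = 81 - 16 ≡ 14; y = λ·(8 - 14) - 8 ≡ 6. → (14, 6)
add Q: (14, 6) + (13, 9). λ = (9 - 6)/(13 - 14) ≡ 3/16 mod 17. 16⁻¹ ≡ 16 (mod 17), so λ ≡ 14.
  x = λ² - 14 - 13 = 196 - 27 ≡ 16; y = λ·(14 - 16) - 6 ≡ 0. → (16, 0)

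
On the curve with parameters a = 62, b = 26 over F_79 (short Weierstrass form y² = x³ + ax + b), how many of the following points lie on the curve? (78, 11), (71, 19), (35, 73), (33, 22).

3

(78, 11): 11² ≡ 42, rhs ≡ 42 → on.
(71, 19): 19² ≡ 45, rhs ≡ 45 → on.
(35, 73): 73² ≡ 36, rhs ≡ 41 → off.
(33, 22): 22² ≡ 10, rhs ≡ 10 → on.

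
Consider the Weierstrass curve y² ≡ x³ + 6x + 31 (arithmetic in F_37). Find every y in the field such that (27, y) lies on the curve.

9, 28

x³ + 6x + 31 = 19876 ≡ 7 (mod 37).
Square roots of 7 mod 37: 9 and 28 (since 9² = 81 ≡ 7).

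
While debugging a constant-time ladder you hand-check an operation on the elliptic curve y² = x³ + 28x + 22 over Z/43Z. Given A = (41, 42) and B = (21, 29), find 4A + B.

(28, 22)

First 4A:
Repeated addition: build up to 4A.
2A: tangent at (41, 42): λ = (3·41² + 28)/(2·42) ≡ 40/41. 41⁻¹ ≡ 21 (mod 43), so λ ≡ 40·21 ≡ 23.
  x = λ² - 41 - 41 = 529 - 82 ≡ 17; y = λ·(41 - 17) - 42 ≡ 37. → (17, 37)
3A: (17, 37) + (41, 42). λ = (42 - 37)/(41 - 17) ≡ 5/24 mod 43. 24⁻¹ ≡ 9 (mod 43) since 24·9 = 216 ≡ 1, so λ ≡ 2.
  x = λ² - 17 - 41 = 4 - 58 ≡ 32; y = λ·(17 - 32) - 37 ≡ 19. → (32, 19)
4A: (32, 19) + (41, 42). λ = (42 - 19)/(41 - 32) ≡ 23/9 mod 43. 9⁻¹ ≡ 24 (mod 43) since 9·24 = 216 ≡ 1, so λ ≡ 36.
  x = λ² - 32 - 41 = 1296 - 73 ≡ 19; y = λ·(32 - 19) - 19 ≡ 19. → (19, 19)
4A = (19, 19).
Finally 4A + B:
(19, 19) + (21, 29). λ = (29 - 19)/(21 - 19) ≡ 10/2 mod 43. 2⁻¹ ≡ 22 (mod 43) since 2·22 = 44 ≡ 1, so λ ≡ 5.
  x = λ² - 19 - 21 = 25 - 40 ≡ 28; y = λ·(19 - 28) - 19 ≡ 22. → (28, 22)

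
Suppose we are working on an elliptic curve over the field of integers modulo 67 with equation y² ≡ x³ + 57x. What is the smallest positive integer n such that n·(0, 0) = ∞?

2P: (0, 0) + (0, 0): same x and y₁ ≡ -y₂, so the sum is ∞.
2P = ∞, so the order is 2.

2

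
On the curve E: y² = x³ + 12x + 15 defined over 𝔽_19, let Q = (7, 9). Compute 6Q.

Repeated addition: build up to 6Q.
2Q: tangent at (7, 9): λ = (3·7² + 12)/(2·9) ≡ 7/18. 18⁻¹ ≡ 18 (mod 19) since 18·18 = 324 ≡ 1, so λ ≡ 7·18 ≡ 12.
  x = λ² - 7 - 7 = 144 - 14 ≡ 16; y = λ·(7 - 16) - 9 ≡ 16. → (16, 16)
3Q: (16, 16) + (7, 9). λ = (9 - 16)/(7 - 16) ≡ 12/10 mod 19. 10⁻¹ ≡ 2 (mod 19) since 10·2 = 20 ≡ 1, so λ ≡ 5.
  x = λ² - 16 - 7 = 25 - 23 ≡ 2; y = λ·(16 - 2) - 16 ≡ 16. → (2, 16)
4Q: (2, 16) + (7, 9). λ = (9 - 16)/(7 - 2) ≡ 12/5 mod 19. 5⁻¹ ≡ 4 (mod 19), so λ ≡ 10.
  x = λ² - 2 - 7 = 100 - 9 ≡ 15; y = λ·(2 - 15) - 16 ≡ 6. → (15, 6)
5Q: (15, 6) + (7, 9). λ = (9 - 6)/(7 - 15) ≡ 3/11 mod 19. 11⁻¹ ≡ 7 (mod 19), so λ ≡ 2.
  x = λ² - 15 - 7 = 4 - 22 ≡ 1; y = λ·(15 - 1) - 6 ≡ 3. → (1, 3)
6Q: (1, 3) + (7, 9). λ = (9 - 3)/(7 - 1) ≡ 6/6 mod 19. 6⁻¹ ≡ 16 (mod 19), so λ ≡ 1.
  x = λ² - 1 - 7 = 1 - 8 ≡ 12; y = λ·(1 - 12) - 3 ≡ 5. → (12, 5)

(12, 5)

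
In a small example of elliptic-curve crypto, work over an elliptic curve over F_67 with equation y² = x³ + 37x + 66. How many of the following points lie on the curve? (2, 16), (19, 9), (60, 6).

(2, 16): 16² ≡ 55, rhs ≡ 14 → off.
(19, 9): 9² ≡ 14, rhs ≡ 57 → off.
(60, 6): 6² ≡ 36, rhs ≡ 0 → off.

0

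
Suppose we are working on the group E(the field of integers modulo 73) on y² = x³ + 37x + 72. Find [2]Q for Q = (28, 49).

(41, 49)

tangent at (28, 49): λ = (3·28² + 37)/(2·49) ≡ 53/25. 25⁻¹ ≡ 38 (mod 73), so λ ≡ 53·38 ≡ 43.
  x = λ² - 28 - 28 = 1849 - 56 ≡ 41; y = λ·(28 - 41) - 49 ≡ 49. → (41, 49)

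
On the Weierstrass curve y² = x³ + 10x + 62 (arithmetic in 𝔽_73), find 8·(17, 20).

Write P = (17, 20).
Double-and-add on 8 = (1000)₂. Start with P = (17, 20) for the leading 1-bit.
double: tangent at (17, 20): λ = (3·17² + 10)/(2·20) ≡ 1/40. 40⁻¹ ≡ 42 (mod 73), so λ ≡ 1·42 ≡ 42.
  x = λ² - 17 - 17 = 1764 - 34 ≡ 51; y = λ·(17 - 51) - 20 ≡ 12. → (51, 12)
double: tangent at (51, 12): λ = (3·51² + 10)/(2·12) ≡ 2/24. 24⁻¹ ≡ 70 (mod 73) since 24·70 = 1680 ≡ 1, so λ ≡ 2·70 ≡ 67.
  x = λ² - 51 - 51 = 4489 - 102 ≡ 7; y = λ·(51 - 7) - 12 ≡ 16. → (7, 16)
double: tangent at (7, 16): λ = (3·7² + 10)/(2·16) ≡ 11/32. 32⁻¹ ≡ 16 (mod 73) since 32·16 = 512 ≡ 1, so λ ≡ 11·16 ≡ 30.
  x = λ² - 7 - 7 = 900 - 14 ≡ 10; y = λ·(7 - 10) - 16 ≡ 40. → (10, 40)

(10, 40)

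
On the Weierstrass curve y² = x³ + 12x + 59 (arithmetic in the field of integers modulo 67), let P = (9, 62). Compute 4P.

(10, 24)

Repeated addition: build up to 4P.
2P: tangent at (9, 62): λ = (3·9² + 12)/(2·62) ≡ 54/57. 57⁻¹ ≡ 20 (mod 67), so λ ≡ 54·20 ≡ 8.
  x = λ² - 9 - 9 = 64 - 18 ≡ 46; y = λ·(9 - 46) - 62 ≡ 44. → (46, 44)
3P: (46, 44) + (9, 62). λ = (62 - 44)/(9 - 46) ≡ 18/30 mod 67. 30⁻¹ ≡ 38 (mod 67), so λ ≡ 14.
  x = λ² - 46 - 9 = 196 - 55 ≡ 7; y = λ·(46 - 7) - 44 ≡ 33. → (7, 33)
4P: (7, 33) + (9, 62). λ = (62 - 33)/(9 - 7) ≡ 29/2 mod 67. 2⁻¹ ≡ 34 (mod 67), so λ ≡ 48.
  x = λ² - 7 - 9 = 2304 - 16 ≡ 10; y = λ·(7 - 10) - 33 ≡ 24. → (10, 24)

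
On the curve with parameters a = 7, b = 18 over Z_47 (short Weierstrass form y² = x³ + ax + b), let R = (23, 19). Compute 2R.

tangent at (23, 19): λ = (3·23² + 7)/(2·19) ≡ 43/38. 38⁻¹ ≡ 26 (mod 47) since 38·26 = 988 ≡ 1, so λ ≡ 43·26 ≡ 37.
  x = λ² - 23 - 23 = 1369 - 46 ≡ 7; y = λ·(23 - 7) - 19 ≡ 9. → (7, 9)

(7, 9)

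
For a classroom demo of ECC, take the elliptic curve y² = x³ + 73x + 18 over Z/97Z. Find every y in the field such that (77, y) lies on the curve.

8, 89

x³ + 73x + 18 = 462172 ≡ 64 (mod 97).
Square roots of 64 mod 97: 8 and 89 (since 8² = 64 ≡ 64).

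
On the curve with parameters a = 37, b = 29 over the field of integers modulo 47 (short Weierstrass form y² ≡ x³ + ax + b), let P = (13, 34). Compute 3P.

Repeated addition: build up to 3P.
2P: tangent at (13, 34): λ = (3·13² + 37)/(2·34) ≡ 27/21. 21⁻¹ ≡ 9 (mod 47), so λ ≡ 27·9 ≡ 8.
  x = λ² - 13 - 13 = 64 - 26 ≡ 38; y = λ·(13 - 38) - 34 ≡ 1. → (38, 1)
3P: (38, 1) + (13, 34). λ = (34 - 1)/(13 - 38) ≡ 33/22 mod 47. 22⁻¹ ≡ 15 (mod 47), so λ ≡ 25.
  x = λ² - 38 - 13 = 625 - 51 ≡ 10; y = λ·(38 - 10) - 1 ≡ 41. → (10, 41)

(10, 41)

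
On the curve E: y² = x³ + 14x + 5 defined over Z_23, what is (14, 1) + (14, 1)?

tangent at (14, 1): λ = (3·14² + 14)/(2·1) ≡ 4/2. 2⁻¹ ≡ 12 (mod 23) since 2·12 = 24 ≡ 1, so λ ≡ 4·12 ≡ 2.
  x = λ² - 14 - 14 = 4 - 28 ≡ 22; y = λ·(14 - 22) - 1 ≡ 6. → (22, 6)

(22, 6)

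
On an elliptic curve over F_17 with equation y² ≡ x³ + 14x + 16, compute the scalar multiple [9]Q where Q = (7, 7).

Double-and-add on 9 = (1001)₂. Start with Q = (7, 7) for the leading 1-bit.
double: tangent at (7, 7): λ = (3·7² + 14)/(2·7) ≡ 8/14. 14⁻¹ ≡ 11 (mod 17), so λ ≡ 8·11 ≡ 3.
  x = λ² - 7 - 7 = 9 - 14 ≡ 12; y = λ·(7 - 12) - 7 ≡ 12. → (12, 12)
double: tangent at (12, 12): λ = (3·12² + 14)/(2·12) ≡ 4/7. 7⁻¹ ≡ 5 (mod 17), so λ ≡ 4·5 ≡ 3.
  x = λ² - 12 - 12 = 9 - 24 ≡ 2; y = λ·(12 - 2) - 12 ≡ 1. → (2, 1)
double: tangent at (2, 1): λ = (3·2² + 14)/(2·1) ≡ 9/2. 2⁻¹ ≡ 9 (mod 17), so λ ≡ 9·9 ≡ 13.
  x = λ² - 2 - 2 = 169 - 4 ≡ 12; y = λ·(2 - 12) - 1 ≡ 5. → (12, 5)
add Q: (12, 5) + (7, 7). λ = (7 - 5)/(7 - 12) ≡ 2/12 mod 17. 12⁻¹ ≡ 10 (mod 17) since 12·10 = 120 ≡ 1, so λ ≡ 3.
  x = λ² - 12 - 7 = 9 - 19 ≡ 7; y = λ·(12 - 7) - 5 ≡ 10. → (7, 10)

(7, 10)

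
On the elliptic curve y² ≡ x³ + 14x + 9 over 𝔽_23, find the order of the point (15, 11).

7

2P: tangent at (15, 11): λ = (3·15² + 14)/(2·11) ≡ 22/22. 22⁻¹ ≡ 22 (mod 23), so λ ≡ 22·22 ≡ 1.
  x = λ² - 15 - 15 = 1 - 30 ≡ 17; y = λ·(15 - 17) - 11 ≡ 10. → (17, 10)
3P: (17, 10) + (15, 11). λ = (11 - 10)/(15 - 17) ≡ 1/21 mod 23. 21⁻¹ ≡ 11 (mod 23), so λ ≡ 11.
  x = λ² - 17 - 15 = 121 - 32 ≡ 20; y = λ·(17 - 20) - 10 ≡ 3. → (20, 3)
4P: (20, 3) + (15, 11). λ = (11 - 3)/(15 - 20) ≡ 8/18 mod 23. 18⁻¹ ≡ 9 (mod 23) since 18·9 = 162 ≡ 1, so λ ≡ 3.
  x = λ² - 20 - 15 = 9 - 35 ≡ 20; y = λ·(20 - 20) - 3 ≡ 20. → (20, 20)
5P: (20, 20) + (15, 11). λ = (11 - 20)/(15 - 20) ≡ 14/18 mod 23. 18⁻¹ ≡ 9 (mod 23) since 18·9 = 162 ≡ 1, so λ ≡ 11.
  x = λ² - 20 - 15 = 121 - 35 ≡ 17; y = λ·(20 - 17) - 20 ≡ 13. → (17, 13)
6P: (17, 13) + (15, 11). λ = (11 - 13)/(15 - 17) ≡ 21/21 mod 23. 21⁻¹ ≡ 11 (mod 23) since 21·11 = 231 ≡ 1, so λ ≡ 1.
  x = λ² - 17 - 15 = 1 - 32 ≡ 15; y = λ·(17 - 15) - 13 ≡ 12. → (15, 12)
7P: (15, 12) + (15, 11): same x and y₁ ≡ -y₂, so the sum is O.
7P = O, so the order is 7.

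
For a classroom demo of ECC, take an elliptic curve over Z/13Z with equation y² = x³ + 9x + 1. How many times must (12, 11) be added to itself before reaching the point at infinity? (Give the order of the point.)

9

2P: tangent at (12, 11): λ = (3·12² + 9)/(2·11) ≡ 12/9. 9⁻¹ ≡ 3 (mod 13), so λ ≡ 12·3 ≡ 10.
  x = λ² - 12 - 12 = 100 - 24 ≡ 11; y = λ·(12 - 11) - 11 ≡ 12. → (11, 12)
3P: (11, 12) + (12, 11). λ = (11 - 12)/(12 - 11) ≡ 12/1 mod 13. 1⁻¹ ≡ 1 (mod 13) since 1·1 = 1 ≡ 1, so λ ≡ 12.
  x = λ² - 11 - 12 = 144 - 23 ≡ 4; y = λ·(11 - 4) - 12 ≡ 7. → (4, 7)
4P: (4, 7) + (12, 11). λ = (11 - 7)/(12 - 4) ≡ 4/8 mod 13. 8⁻¹ ≡ 5 (mod 13) since 8·5 = 40 ≡ 1, so λ ≡ 7.
  x = λ² - 4 - 12 = 49 - 16 ≡ 7; y = λ·(4 - 7) - 7 ≡ 11. → (7, 11)
5P: (7, 11) + (12, 11). λ = (11 - 11)/(12 - 7) ≡ 0/5 mod 13. 5⁻¹ ≡ 8 (mod 13), so λ ≡ 0.
  x = λ² - 7 - 12 = 0 - 19 ≡ 7; y = λ·(7 - 7) - 11 ≡ 2. → (7, 2)
6P: (7, 2) + (12, 11). λ = (11 - 2)/(12 - 7) ≡ 9/5 mod 13. 5⁻¹ ≡ 8 (mod 13), so λ ≡ 7.
  x = λ² - 7 - 12 = 49 - 19 ≡ 4; y = λ·(7 - 4) - 2 ≡ 6. → (4, 6)
7P: (4, 6) + (12, 11). λ = (11 - 6)/(12 - 4) ≡ 5/8 mod 13. 8⁻¹ ≡ 5 (mod 13) since 8·5 = 40 ≡ 1, so λ ≡ 12.
  x = λ² - 4 - 12 = 144 - 16 ≡ 11; y = λ·(4 - 11) - 6 ≡ 1. → (11, 1)
8P: (11, 1) + (12, 11). λ = (11 - 1)/(12 - 11) ≡ 10/1 mod 13. 1⁻¹ ≡ 1 (mod 13), so λ ≡ 10.
  x = λ² - 11 - 12 = 100 - 23 ≡ 12; y = λ·(11 - 12) - 1 ≡ 2. → (12, 2)
9P: (12, 2) + (12, 11): same x and y₁ ≡ -y₂, so the sum is the point at infinity.
9P = the point at infinity, so the order is 9.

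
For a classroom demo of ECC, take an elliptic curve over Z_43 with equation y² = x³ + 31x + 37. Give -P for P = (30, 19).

(30, 24)

-(30, 19) = (30, -19 mod 43) = (30, 24).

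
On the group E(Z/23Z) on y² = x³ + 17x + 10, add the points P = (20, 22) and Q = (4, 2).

(20, 22) + (4, 2). λ = (2 - 22)/(4 - 20) ≡ 3/7 mod 23. 7⁻¹ ≡ 10 (mod 23), so λ ≡ 7.
  x = λ² - 20 - 4 = 49 - 24 ≡ 2; y = λ·(20 - 2) - 22 ≡ 12. → (2, 12)

(2, 12)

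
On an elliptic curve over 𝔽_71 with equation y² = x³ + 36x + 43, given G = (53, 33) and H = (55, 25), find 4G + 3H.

(34, 32)

First 4G:
Repeated addition: build up to 4G.
2G: tangent at (53, 33): λ = (3·53² + 36)/(2·33) ≡ 14/66. 66⁻¹ ≡ 14 (mod 71) since 66·14 = 924 ≡ 1, so λ ≡ 14·14 ≡ 54.
  x = λ² - 53 - 53 = 2916 - 106 ≡ 41; y = λ·(53 - 41) - 33 ≡ 47. → (41, 47)
3G: (41, 47) + (53, 33). λ = (33 - 47)/(53 - 41) ≡ 57/12 mod 71. 12⁻¹ ≡ 6 (mod 71), so λ ≡ 58.
  x = λ² - 41 - 53 = 3364 - 94 ≡ 4; y = λ·(41 - 4) - 47 ≡ 40. → (4, 40)
4G: (4, 40) + (53, 33). λ = (33 - 40)/(53 - 4) ≡ 64/49 mod 71. 49⁻¹ ≡ 29 (mod 71), so λ ≡ 10.
  x = λ² - 4 - 53 = 100 - 57 ≡ 43; y = λ·(4 - 43) - 40 ≡ 67. → (43, 67)
4G = (43, 67).
Next 3H:
Repeated addition: build up to 3H.
2H: tangent at (55, 25): λ = (3·55² + 36)/(2·25) ≡ 23/50. 50⁻¹ ≡ 27 (mod 71), so λ ≡ 23·27 ≡ 53.
  x = λ² - 55 - 55 = 2809 - 110 ≡ 1; y = λ·(55 - 1) - 25 ≡ 68. → (1, 68)
3H: (1, 68) + (55, 25). λ = (25 - 68)/(55 - 1) ≡ 28/54 mod 71. 54⁻¹ ≡ 25 (mod 71), so λ ≡ 61.
  x = λ² - 1 - 55 = 3721 - 56 ≡ 44; y = λ·(1 - 44) - 68 ≡ 7. → (44, 7)
3H = (44, 7).
Finally 4G + 3H:
(43, 67) + (44, 7). λ = (7 - 67)/(44 - 43) ≡ 11/1 mod 71. 1⁻¹ ≡ 1 (mod 71), so λ ≡ 11.
  x = λ² - 43 - 44 = 121 - 87 ≡ 34; y = λ·(43 - 34) - 67 ≡ 32. → (34, 32)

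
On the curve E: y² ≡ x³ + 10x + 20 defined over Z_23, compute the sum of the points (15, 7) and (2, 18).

(1, 13)

(15, 7) + (2, 18). λ = (18 - 7)/(2 - 15) ≡ 11/10 mod 23. 10⁻¹ ≡ 7 (mod 23), so λ ≡ 8.
  x = λ² - 15 - 2 = 64 - 17 ≡ 1; y = λ·(15 - 1) - 7 ≡ 13. → (1, 13)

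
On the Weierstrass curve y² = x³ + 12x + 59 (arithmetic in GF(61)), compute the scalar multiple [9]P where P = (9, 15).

(24, 43)

Repeated addition: build up to 9P.
2P: tangent at (9, 15): λ = (3·9² + 12)/(2·15) ≡ 11/30. 30⁻¹ ≡ 59 (mod 61), so λ ≡ 11·59 ≡ 39.
  x = λ² - 9 - 9 = 1521 - 18 ≡ 39; y = λ·(9 - 39) - 15 ≡ 35. → (39, 35)
3P: (39, 35) + (9, 15). λ = (15 - 35)/(9 - 39) ≡ 41/31 mod 61. 31⁻¹ ≡ 2 (mod 61) since 31·2 = 62 ≡ 1, so λ ≡ 21.
  x = λ² - 39 - 9 = 441 - 48 ≡ 27; y = λ·(39 - 27) - 35 ≡ 34. → (27, 34)
4P: (27, 34) + (9, 15). λ = (15 - 34)/(9 - 27) ≡ 42/43 mod 61. 43⁻¹ ≡ 44 (mod 61), so λ ≡ 18.
  x = λ² - 27 - 9 = 324 - 36 ≡ 44; y = λ·(27 - 44) - 34 ≡ 26. → (44, 26)
5P: (44, 26) + (9, 15). λ = (15 - 26)/(9 - 44) ≡ 50/26 mod 61. 26⁻¹ ≡ 54 (mod 61) since 26·54 = 1404 ≡ 1, so λ ≡ 16.
  x = λ² - 44 - 9 = 256 - 53 ≡ 20; y = λ·(44 - 20) - 26 ≡ 53. → (20, 53)
6P: (20, 53) + (9, 15). λ = (15 - 53)/(9 - 20) ≡ 23/50 mod 61. 50⁻¹ ≡ 11 (mod 61), so λ ≡ 9.
  x = λ² - 20 - 9 = 81 - 29 ≡ 52; y = λ·(20 - 52) - 53 ≡ 25. → (52, 25)
7P: (52, 25) + (9, 15). λ = (15 - 25)/(9 - 52) ≡ 51/18 mod 61. 18⁻¹ ≡ 17 (mod 61), so λ ≡ 13.
  x = λ² - 52 - 9 = 169 - 61 ≡ 47; y = λ·(52 - 47) - 25 ≡ 40. → (47, 40)
8P: (47, 40) + (9, 15). λ = (15 - 40)/(9 - 47) ≡ 36/23 mod 61. 23⁻¹ ≡ 8 (mod 61), so λ ≡ 44.
  x = λ² - 47 - 9 = 1936 - 56 ≡ 50; y = λ·(47 - 50) - 40 ≡ 11. → (50, 11)
9P: (50, 11) + (9, 15). λ = (15 - 11)/(9 - 50) ≡ 4/20 mod 61. 20⁻¹ ≡ 58 (mod 61), so λ ≡ 49.
  x = λ² - 50 - 9 = 2401 - 59 ≡ 24; y = λ·(50 - 24) - 11 ≡ 43. → (24, 43)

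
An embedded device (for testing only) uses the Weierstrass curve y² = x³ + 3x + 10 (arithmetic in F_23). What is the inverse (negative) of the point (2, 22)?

(2, 1)

-(2, 22) = (2, -22 mod 23) = (2, 1).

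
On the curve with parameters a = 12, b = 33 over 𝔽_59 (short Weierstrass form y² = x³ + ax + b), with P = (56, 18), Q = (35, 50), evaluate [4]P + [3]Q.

(52, 14)

First 4P:
Double-and-add on 4 = (100)₂. Start with P = (56, 18) for the leading 1-bit.
double: tangent at (56, 18): λ = (3·56² + 12)/(2·18) ≡ 39/36. 36⁻¹ ≡ 41 (mod 59) since 36·41 = 1476 ≡ 1, so λ ≡ 39·41 ≡ 6.
  x = λ² - 56 - 56 = 36 - 112 ≡ 42; y = λ·(56 - 42) - 18 ≡ 7. → (42, 7)
double: tangent at (42, 7): λ = (3·42² + 12)/(2·7) ≡ 53/14. 14⁻¹ ≡ 38 (mod 59), so λ ≡ 53·38 ≡ 8.
  x = λ² - 42 - 42 = 64 - 84 ≡ 39; y = λ·(42 - 39) - 7 ≡ 17. → (39, 17)
4P = (39, 17).
Next 3Q:
Repeated addition: build up to 3Q.
2Q: tangent at (35, 50): λ = (3·35² + 12)/(2·50) ≡ 29/41. 41⁻¹ ≡ 36 (mod 59), so λ ≡ 29·36 ≡ 41.
  x = λ² - 35 - 35 = 1681 - 70 ≡ 18; y = λ·(35 - 18) - 50 ≡ 57. → (18, 57)
3Q: (18, 57) + (35, 50). λ = (50 - 57)/(35 - 18) ≡ 52/17 mod 59. 17⁻¹ ≡ 7 (mod 59) since 17·7 = 119 ≡ 1, so λ ≡ 10.
  x = λ² - 18 - 35 = 100 - 53 ≡ 47; y = λ·(18 - 47) - 57 ≡ 7. → (47, 7)
3Q = (47, 7).
Finally 4P + 3Q:
(39, 17) + (47, 7). λ = (7 - 17)/(47 - 39) ≡ 49/8 mod 59. 8⁻¹ ≡ 37 (mod 59) since 8·37 = 296 ≡ 1, so λ ≡ 43.
  x = λ² - 39 - 47 = 1849 - 86 ≡ 52; y = λ·(39 - 52) - 17 ≡ 14. → (52, 14)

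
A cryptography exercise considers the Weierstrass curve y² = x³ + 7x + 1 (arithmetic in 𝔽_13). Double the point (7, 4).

(8, 6)

tangent at (7, 4): λ = (3·7² + 7)/(2·4) ≡ 11/8. 8⁻¹ ≡ 5 (mod 13), so λ ≡ 11·5 ≡ 3.
  x = λ² - 7 - 7 = 9 - 14 ≡ 8; y = λ·(7 - 8) - 4 ≡ 6. → (8, 6)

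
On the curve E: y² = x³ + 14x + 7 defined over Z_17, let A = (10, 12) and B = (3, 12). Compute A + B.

(4, 5)

(10, 12) + (3, 12). λ = (12 - 12)/(3 - 10) ≡ 0/10 mod 17. 10⁻¹ ≡ 12 (mod 17), so λ ≡ 0.
  x = λ² - 10 - 3 = 0 - 13 ≡ 4; y = λ·(10 - 4) - 12 ≡ 5. → (4, 5)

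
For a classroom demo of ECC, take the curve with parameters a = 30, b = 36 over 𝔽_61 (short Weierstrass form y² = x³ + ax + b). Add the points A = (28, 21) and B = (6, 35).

(28, 21) + (6, 35). λ = (35 - 21)/(6 - 28) ≡ 14/39 mod 61. 39⁻¹ ≡ 36 (mod 61) since 39·36 = 1404 ≡ 1, so λ ≡ 16.
  x = λ² - 28 - 6 = 256 - 34 ≡ 39; y = λ·(28 - 39) - 21 ≡ 47. → (39, 47)

(39, 47)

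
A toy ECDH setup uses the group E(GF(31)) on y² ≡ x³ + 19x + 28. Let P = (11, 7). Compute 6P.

(30, 16)

Repeated addition: build up to 6P.
2P: tangent at (11, 7): λ = (3·11² + 19)/(2·7) ≡ 10/14. 14⁻¹ ≡ 20 (mod 31), so λ ≡ 10·20 ≡ 14.
  x = λ² - 11 - 11 = 196 - 22 ≡ 19; y = λ·(11 - 19) - 7 ≡ 5. → (19, 5)
3P: (19, 5) + (11, 7). λ = (7 - 5)/(11 - 19) ≡ 2/23 mod 31. 23⁻¹ ≡ 27 (mod 31) since 23·27 = 621 ≡ 1, so λ ≡ 23.
  x = λ² - 19 - 11 = 529 - 30 ≡ 3; y = λ·(19 - 3) - 5 ≡ 22. → (3, 22)
4P: (3, 22) + (11, 7). λ = (7 - 22)/(11 - 3) ≡ 16/8 mod 31. 8⁻¹ ≡ 4 (mod 31), so λ ≡ 2.
  x = λ² - 3 - 11 = 4 - 14 ≡ 21; y = λ·(3 - 21) - 22 ≡ 4. → (21, 4)
5P: (21, 4) + (11, 7). λ = (7 - 4)/(11 - 21) ≡ 3/21 mod 31. 21⁻¹ ≡ 3 (mod 31) since 21·3 = 63 ≡ 1, so λ ≡ 9.
  x = λ² - 21 - 11 = 81 - 32 ≡ 18; y = λ·(21 - 18) - 4 ≡ 23. → (18, 23)
6P: (18, 23) + (11, 7). λ = (7 - 23)/(11 - 18) ≡ 15/24 mod 31. 24⁻¹ ≡ 22 (mod 31), so λ ≡ 20.
  x = λ² - 18 - 11 = 400 - 29 ≡ 30; y = λ·(18 - 30) - 23 ≡ 16. → (30, 16)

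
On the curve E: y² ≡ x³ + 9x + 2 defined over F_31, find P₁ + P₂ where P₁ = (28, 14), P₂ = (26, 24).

(28, 14) + (26, 24). λ = (24 - 14)/(26 - 28) ≡ 10/29 mod 31. 29⁻¹ ≡ 15 (mod 31) since 29·15 = 435 ≡ 1, so λ ≡ 26.
  x = λ² - 28 - 26 = 676 - 54 ≡ 2; y = λ·(28 - 2) - 14 ≡ 11. → (2, 11)

(2, 11)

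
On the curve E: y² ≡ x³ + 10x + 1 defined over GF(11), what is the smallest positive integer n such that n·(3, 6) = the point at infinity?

2P: tangent at (3, 6): λ = (3·3² + 10)/(2·6) ≡ 4/1. 1⁻¹ ≡ 1 (mod 11) since 1·1 = 1 ≡ 1, so λ ≡ 4·1 ≡ 4.
  x = λ² - 3 - 3 = 16 - 6 ≡ 10; y = λ·(3 - 10) - 6 ≡ 10. → (10, 10)
3P: (10, 10) + (3, 6). λ = (6 - 10)/(3 - 10) ≡ 7/4 mod 11. 4⁻¹ ≡ 3 (mod 11) since 4·3 = 12 ≡ 1, so λ ≡ 10.
  x = λ² - 10 - 3 = 100 - 13 ≡ 10; y = λ·(10 - 10) - 10 ≡ 1. → (10, 1)
4P: (10, 1) + (3, 6). λ = (6 - 1)/(3 - 10) ≡ 5/4 mod 11. 4⁻¹ ≡ 3 (mod 11), so λ ≡ 4.
  x = λ² - 10 - 3 = 16 - 13 ≡ 3; y = λ·(10 - 3) - 1 ≡ 5. → (3, 5)
5P: (3, 5) + (3, 6): same x and y₁ ≡ -y₂, so the sum is the point at infinity.
5P = the point at infinity, so the order is 5.

5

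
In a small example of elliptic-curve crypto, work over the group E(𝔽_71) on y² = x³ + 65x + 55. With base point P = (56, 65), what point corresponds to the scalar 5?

(41, 59)

Repeated addition: build up to 5P.
2P: tangent at (56, 65): λ = (3·56² + 65)/(2·65) ≡ 30/59. 59⁻¹ ≡ 65 (mod 71), so λ ≡ 30·65 ≡ 33.
  x = λ² - 56 - 56 = 1089 - 112 ≡ 54; y = λ·(56 - 54) - 65 ≡ 1. → (54, 1)
3P: (54, 1) + (56, 65). λ = (65 - 1)/(56 - 54) ≡ 64/2 mod 71. 2⁻¹ ≡ 36 (mod 71), so λ ≡ 32.
  x = λ² - 54 - 56 = 1024 - 110 ≡ 62; y = λ·(54 - 62) - 1 ≡ 27. → (62, 27)
4P: (62, 27) + (56, 65). λ = (65 - 27)/(56 - 62) ≡ 38/65 mod 71. 65⁻¹ ≡ 59 (mod 71), so λ ≡ 41.
  x = λ² - 62 - 56 = 1681 - 118 ≡ 1; y = λ·(62 - 1) - 27 ≡ 60. → (1, 60)
5P: (1, 60) + (56, 65). λ = (65 - 60)/(56 - 1) ≡ 5/55 mod 71. 55⁻¹ ≡ 31 (mod 71), so λ ≡ 13.
  x = λ² - 1 - 56 = 169 - 57 ≡ 41; y = λ·(1 - 41) - 60 ≡ 59. → (41, 59)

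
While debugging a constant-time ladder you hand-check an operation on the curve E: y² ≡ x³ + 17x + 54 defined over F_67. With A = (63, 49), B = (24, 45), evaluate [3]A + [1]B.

(66, 61)

First 3A:
Repeated addition: build up to 3A.
2A: tangent at (63, 49): λ = (3·63² + 17)/(2·49) ≡ 65/31. 31⁻¹ ≡ 13 (mod 67), so λ ≡ 65·13 ≡ 41.
  x = λ² - 63 - 63 = 1681 - 126 ≡ 14; y = λ·(63 - 14) - 49 ≡ 17. → (14, 17)
3A: (14, 17) + (63, 49). λ = (49 - 17)/(63 - 14) ≡ 32/49 mod 67. 49⁻¹ ≡ 26 (mod 67) since 49·26 = 1274 ≡ 1, so λ ≡ 28.
  x = λ² - 14 - 63 = 784 - 77 ≡ 37; y = λ·(14 - 37) - 17 ≡ 9. → (37, 9)
3A = (37, 9).
Finally 3A + B:
(37, 9) + (24, 45). λ = (45 - 9)/(24 - 37) ≡ 36/54 mod 67. 54⁻¹ ≡ 36 (mod 67) since 54·36 = 1944 ≡ 1, so λ ≡ 23.
  x = λ² - 37 - 24 = 529 - 61 ≡ 66; y = λ·(37 - 66) - 9 ≡ 61. → (66, 61)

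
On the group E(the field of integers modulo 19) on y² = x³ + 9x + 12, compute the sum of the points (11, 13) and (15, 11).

(11, 13) + (15, 11). λ = (11 - 13)/(15 - 11) ≡ 17/4 mod 19. 4⁻¹ ≡ 5 (mod 19) since 4·5 = 20 ≡ 1, so λ ≡ 9.
  x = λ² - 11 - 15 = 81 - 26 ≡ 17; y = λ·(11 - 17) - 13 ≡ 9. → (17, 9)

(17, 9)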